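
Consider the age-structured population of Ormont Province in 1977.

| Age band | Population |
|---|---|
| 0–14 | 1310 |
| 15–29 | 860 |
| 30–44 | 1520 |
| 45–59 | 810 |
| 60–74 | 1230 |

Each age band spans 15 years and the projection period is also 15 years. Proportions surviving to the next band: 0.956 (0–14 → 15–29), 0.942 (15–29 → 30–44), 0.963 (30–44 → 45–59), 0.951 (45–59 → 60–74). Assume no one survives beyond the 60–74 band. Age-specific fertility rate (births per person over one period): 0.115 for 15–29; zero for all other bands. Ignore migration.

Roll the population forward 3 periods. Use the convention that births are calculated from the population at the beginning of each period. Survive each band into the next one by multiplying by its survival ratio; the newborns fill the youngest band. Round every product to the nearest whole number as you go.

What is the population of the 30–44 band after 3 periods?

— Period 1 —
Births: 860 × 0.115 = 99
15–29: 1310 × 0.956 = 1252
30–44: 860 × 0.942 = 810
45–59: 1520 × 0.963 = 1464
60–74: 810 × 0.951 = 770
→ [99, 1252, 810, 1464, 770]
— Period 2 —
Births: 1252 × 0.115 = 144
15–29: 99 × 0.956 = 95
30–44: 1252 × 0.942 = 1179
45–59: 810 × 0.963 = 780
60–74: 1464 × 0.951 = 1392
→ [144, 95, 1179, 780, 1392]
— Period 3 —
Births: 95 × 0.115 = 11
15–29: 144 × 0.956 = 138
30–44: 95 × 0.942 = 89
45–59: 1179 × 0.963 = 1135
60–74: 780 × 0.951 = 742
→ [11, 138, 89, 1135, 742]

89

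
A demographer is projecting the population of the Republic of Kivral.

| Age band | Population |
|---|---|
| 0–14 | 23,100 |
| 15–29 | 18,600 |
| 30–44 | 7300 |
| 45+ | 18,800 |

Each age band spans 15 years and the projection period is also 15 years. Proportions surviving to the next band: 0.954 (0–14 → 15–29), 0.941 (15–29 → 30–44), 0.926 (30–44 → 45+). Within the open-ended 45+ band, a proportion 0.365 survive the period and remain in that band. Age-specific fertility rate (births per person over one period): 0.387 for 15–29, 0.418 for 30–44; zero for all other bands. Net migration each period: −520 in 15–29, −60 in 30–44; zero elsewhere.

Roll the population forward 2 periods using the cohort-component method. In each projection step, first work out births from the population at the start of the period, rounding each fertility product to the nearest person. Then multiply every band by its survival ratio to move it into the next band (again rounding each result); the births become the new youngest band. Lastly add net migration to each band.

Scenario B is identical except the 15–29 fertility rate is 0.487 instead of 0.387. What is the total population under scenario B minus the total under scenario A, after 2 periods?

3926

After projecting period 1:
Births: 18600 × 0.387 = 7198  |  7300 × 0.418 = 3051 — total 10249
15–29: 23100 × 0.954 = 22037
30–44: 18600 × 0.941 = 17503
45+: 7300 × 0.926 + 18800 × 0.365 = 6760 + 6862 = 13622
Net migration: 15–29 − 520 → 21517; 30–44 − 60 → 17443
Giving 10249 / 21517 / 17443 / 13622.
After projecting period 2:
Births: 21517 × 0.387 = 8327  |  17443 × 0.418 = 7291 — total 15618
15–29: 10249 × 0.954 = 9778
30–44: 21517 × 0.941 = 20247
45+: 17443 × 0.926 + 13622 × 0.365 = 16152 + 4972 = 21124
Net migration: 15–29 − 520 → 9258; 30–44 − 60 → 20187
Giving 15618 / 9258 / 20187 / 21124.
Scenario A total after 2 periods: 66187
Scenario B projection —
After projecting period 1:
Births: 18600 × 0.487 = 9058  |  7300 × 0.418 = 3051 — total 12109
15–29: 23100 × 0.954 = 22037
30–44: 18600 × 0.941 = 17503
45+: 7300 × 0.926 + 18800 × 0.365 = 6760 + 6862 = 13622
Net migration: 15–29 − 520 → 21517; 30–44 − 60 → 17443
Giving 12109 / 21517 / 17443 / 13622.
After projecting period 2:
Births: 21517 × 0.487 = 10479  |  17443 × 0.418 = 7291 — total 17770
15–29: 12109 × 0.954 = 11552
30–44: 21517 × 0.941 = 20247
45+: 17443 × 0.926 + 13622 × 0.365 = 16152 + 4972 = 21124
Net migration: 15–29 − 520 → 11032; 30–44 − 60 → 20187
Giving 17770 / 11032 / 20187 / 21124.
Scenario B total after 2 periods: 70113
Difference B − A = 70113 − 66187 = 3926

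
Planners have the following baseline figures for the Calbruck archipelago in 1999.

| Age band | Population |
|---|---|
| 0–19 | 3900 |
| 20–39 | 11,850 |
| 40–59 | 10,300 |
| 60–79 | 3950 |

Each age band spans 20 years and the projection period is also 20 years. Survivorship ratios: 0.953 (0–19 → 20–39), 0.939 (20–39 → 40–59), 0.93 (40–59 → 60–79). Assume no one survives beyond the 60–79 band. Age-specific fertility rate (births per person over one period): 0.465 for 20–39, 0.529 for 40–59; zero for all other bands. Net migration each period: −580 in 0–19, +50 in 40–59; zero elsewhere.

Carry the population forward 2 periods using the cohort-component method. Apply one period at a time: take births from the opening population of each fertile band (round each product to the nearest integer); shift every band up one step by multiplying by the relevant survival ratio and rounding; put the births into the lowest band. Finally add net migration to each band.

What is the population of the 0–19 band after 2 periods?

Call the bands 1 to 4, youngest first.
— Period 1 —
Births: 11850 * 0.465 = 5510 ; 10300 * 0.529 = 5449 → total 10959
Band 2: 3900 * 0.953 = 3717
Band 3: 11850 * 0.939 = 11127
Band 4: 10300 * 0.93 = 9579
Net migration: Band 1 − 580 → 10379; Band 3 + 50 → 11177
Giving 10379 / 3717 / 11177 / 9579.
— Period 2 —
Births: 3717 * 0.465 = 1728 ; 11177 * 0.529 = 5913 → total 7641
Band 2: 10379 * 0.953 = 9891
Band 3: 3717 * 0.939 = 3490
Band 4: 11177 * 0.93 = 10395
Net migration: Band 1 − 580 → 7061; Band 3 + 50 → 3540
Giving 7061 / 9891 / 3540 / 10395.

7061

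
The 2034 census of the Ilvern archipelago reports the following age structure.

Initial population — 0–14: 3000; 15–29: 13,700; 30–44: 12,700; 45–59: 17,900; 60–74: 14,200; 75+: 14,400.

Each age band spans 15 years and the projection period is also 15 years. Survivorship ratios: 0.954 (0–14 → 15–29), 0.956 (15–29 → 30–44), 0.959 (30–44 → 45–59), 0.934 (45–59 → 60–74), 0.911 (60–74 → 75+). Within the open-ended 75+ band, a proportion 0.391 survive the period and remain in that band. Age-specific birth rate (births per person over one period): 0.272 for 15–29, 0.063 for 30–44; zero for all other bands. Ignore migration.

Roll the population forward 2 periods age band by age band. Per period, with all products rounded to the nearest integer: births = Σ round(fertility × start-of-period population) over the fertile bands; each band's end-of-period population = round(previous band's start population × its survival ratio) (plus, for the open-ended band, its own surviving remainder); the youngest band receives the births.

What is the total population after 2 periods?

Let group 1 be 0–14 through group 6 = 75+.
Period 1:
Births: 13700 × 0.272 = 3726, 12700 × 0.063 = 800 → total 4526
Group 2: 3000 × 0.954 = 2862
Group 3: 13700 × 0.956 = 13097
Group 4: 12700 × 0.959 = 12179
Group 5: 17900 × 0.934 = 16719
Group 6: 14200 × 0.911 + 14400 × 0.391 = 12936 + 5630 = 18566
End of period: [4526, 2862, 13097, 12179, 16719, 18566]
Period 2:
Births: 2862 × 0.272 = 778, 13097 × 0.063 = 825 → total 1603
Group 2: 4526 × 0.954 = 4318
Group 3: 2862 × 0.956 = 2736
Group 4: 13097 × 0.959 = 12560
Group 5: 12179 × 0.934 = 11375
Group 6: 16719 × 0.911 + 18566 × 0.391 = 15231 + 7259 = 22490
End of period: [1603, 4318, 2736, 12560, 11375, 22490]
Total after period 2: 1603 + 4318 + 2736 + 12560 + 11375 + 22490 = 55082

55082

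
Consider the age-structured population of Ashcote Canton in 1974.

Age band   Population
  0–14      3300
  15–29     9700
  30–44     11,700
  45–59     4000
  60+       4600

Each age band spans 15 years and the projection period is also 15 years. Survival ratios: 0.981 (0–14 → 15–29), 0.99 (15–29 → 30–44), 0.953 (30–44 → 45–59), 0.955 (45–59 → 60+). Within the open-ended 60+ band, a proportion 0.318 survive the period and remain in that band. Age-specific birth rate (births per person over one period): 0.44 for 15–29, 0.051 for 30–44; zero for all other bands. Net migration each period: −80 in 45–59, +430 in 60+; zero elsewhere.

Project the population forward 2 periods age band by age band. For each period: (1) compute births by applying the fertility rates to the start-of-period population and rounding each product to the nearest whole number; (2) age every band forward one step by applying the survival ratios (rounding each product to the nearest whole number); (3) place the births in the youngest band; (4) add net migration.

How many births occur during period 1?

Period 1.
Births: 9700 * 0.44 = 4268  |  11700 * 0.051 = 597 ⇒ total 4865
15–29: 3300 * 0.981 = 3237
30–44: 9700 * 0.99 = 9603
45–59: 11700 * 0.953 = 11150
60+: 4000 * 0.955 + 4600 * 0.318 = 3820 + 1463 = 5283
Net migration: 45–59 − 80 → 11070; 60+ + 430 → 5713
→ [4865, 3237, 9603, 11070, 5713]

4865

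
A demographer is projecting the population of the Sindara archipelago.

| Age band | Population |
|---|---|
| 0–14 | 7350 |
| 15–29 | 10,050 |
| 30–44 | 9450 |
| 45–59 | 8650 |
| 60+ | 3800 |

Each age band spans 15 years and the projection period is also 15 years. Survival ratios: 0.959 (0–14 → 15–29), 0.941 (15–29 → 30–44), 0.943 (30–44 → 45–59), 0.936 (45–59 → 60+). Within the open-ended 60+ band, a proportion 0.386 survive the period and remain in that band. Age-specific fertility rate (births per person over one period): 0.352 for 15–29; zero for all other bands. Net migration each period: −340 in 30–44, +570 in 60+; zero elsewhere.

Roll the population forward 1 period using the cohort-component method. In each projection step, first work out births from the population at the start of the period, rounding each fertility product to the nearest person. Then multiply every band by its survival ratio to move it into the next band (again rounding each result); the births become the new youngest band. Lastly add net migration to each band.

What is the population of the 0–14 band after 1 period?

— Period 1 —
Births: 10050 * 0.352 = 3538
15–29: 7350 * 0.959 = 7049
30–44: 10050 * 0.941 = 9457
45–59: 9450 * 0.943 = 8911
60+: 8650 * 0.936 + 3800 * 0.386 = 8096 + 1467 = 9563
Net migration: 30–44 − 340 → 9117; 60+ + 570 → 10133
→ [3538, 7049, 9117, 8911, 10133]

3538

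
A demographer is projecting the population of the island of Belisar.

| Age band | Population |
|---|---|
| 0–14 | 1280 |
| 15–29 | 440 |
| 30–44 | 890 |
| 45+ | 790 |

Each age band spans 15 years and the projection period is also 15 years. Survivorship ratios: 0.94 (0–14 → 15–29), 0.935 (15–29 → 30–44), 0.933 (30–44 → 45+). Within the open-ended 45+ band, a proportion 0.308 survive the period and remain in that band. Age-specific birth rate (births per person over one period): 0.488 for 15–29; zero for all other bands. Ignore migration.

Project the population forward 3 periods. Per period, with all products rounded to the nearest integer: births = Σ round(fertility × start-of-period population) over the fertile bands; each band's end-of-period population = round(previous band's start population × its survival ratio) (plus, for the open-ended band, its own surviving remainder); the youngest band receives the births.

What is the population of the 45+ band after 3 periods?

Let group 1 be 0–14 through group 4 = 45+.
— Period 1 —
Births: 440 * 0.488 = 215
Group 2: 1280 * 0.94 = 1203
Group 3: 440 * 0.935 = 411
Group 4: 890 * 0.933 + 790 * 0.308 = 830 + 243 = 1073
Population now: 0–14=215, 15–29=1203, 30–44=411, 45+=1073
— Period 2 —
Births: 1203 * 0.488 = 587
Group 2: 215 * 0.94 = 202
Group 3: 1203 * 0.935 = 1125
Group 4: 411 * 0.933 + 1073 * 0.308 = 383 + 330 = 713
Population now: 0–14=587, 15–29=202, 30–44=1125, 45+=713
— Period 3 —
Births: 202 * 0.488 = 99
Group 2: 587 * 0.94 = 552
Group 3: 202 * 0.935 = 189
Group 4: 1125 * 0.933 + 713 * 0.308 = 1050 + 220 = 1270
Population now: 0–14=99, 15–29=552, 30–44=189, 45+=1270

1270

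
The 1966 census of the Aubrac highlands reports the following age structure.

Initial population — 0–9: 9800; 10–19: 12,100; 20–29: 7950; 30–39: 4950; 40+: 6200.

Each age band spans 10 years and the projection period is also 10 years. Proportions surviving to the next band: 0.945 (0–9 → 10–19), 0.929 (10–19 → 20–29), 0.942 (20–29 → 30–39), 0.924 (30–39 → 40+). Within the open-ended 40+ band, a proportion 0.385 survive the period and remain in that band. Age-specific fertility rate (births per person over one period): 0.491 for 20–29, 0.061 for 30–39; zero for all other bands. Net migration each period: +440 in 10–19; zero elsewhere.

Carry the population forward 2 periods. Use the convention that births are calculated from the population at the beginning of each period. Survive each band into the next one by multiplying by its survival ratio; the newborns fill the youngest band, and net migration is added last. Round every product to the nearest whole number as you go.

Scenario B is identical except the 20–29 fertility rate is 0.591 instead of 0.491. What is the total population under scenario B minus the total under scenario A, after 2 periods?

Period 1.
Births: 7950 * 0.491 = 3903  |  4950 * 0.061 = 302 — total 4205
10–19: 9800 * 0.945 = 9261
20–29: 12100 * 0.929 = 11241
30–39: 7950 * 0.942 = 7489
40+: 4950 * 0.924 + 6200 * 0.385 = 4574 + 2387 = 6961
Net migration: 10–19 + 440 → 9701
→ [4205, 9701, 11241, 7489, 6961]
Period 2.
Births: 11241 * 0.491 = 5519  |  7489 * 0.061 = 457 — total 5976
10–19: 4205 * 0.945 = 3974
20–29: 9701 * 0.929 = 9012
30–39: 11241 * 0.942 = 10589
40+: 7489 * 0.924 + 6961 * 0.385 = 6920 + 2680 = 9600
Net migration: 10–19 + 440 → 4414
→ [5976, 4414, 9012, 10589, 9600]
Scenario A total after 2 periods: 39591
Scenario B projection —
Period 1.
Births: 7950 * 0.591 = 4698  |  4950 * 0.061 = 302 — total 5000
10–19: 9800 * 0.945 = 9261
20–29: 12100 * 0.929 = 11241
30–39: 7950 * 0.942 = 7489
40+: 4950 * 0.924 + 6200 * 0.385 = 4574 + 2387 = 6961
Net migration: 10–19 + 440 → 9701
→ [5000, 9701, 11241, 7489, 6961]
Period 2.
Births: 11241 * 0.591 = 6643  |  7489 * 0.061 = 457 — total 7100
10–19: 5000 * 0.945 = 4725
20–29: 9701 * 0.929 = 9012
30–39: 11241 * 0.942 = 10589
40+: 7489 * 0.924 + 6961 * 0.385 = 6920 + 2680 = 9600
Net migration: 10–19 + 440 → 5165
→ [7100, 5165, 9012, 10589, 9600]
Scenario B total after 2 periods: 41466
Difference B − A = 41466 − 39591 = 1875

1875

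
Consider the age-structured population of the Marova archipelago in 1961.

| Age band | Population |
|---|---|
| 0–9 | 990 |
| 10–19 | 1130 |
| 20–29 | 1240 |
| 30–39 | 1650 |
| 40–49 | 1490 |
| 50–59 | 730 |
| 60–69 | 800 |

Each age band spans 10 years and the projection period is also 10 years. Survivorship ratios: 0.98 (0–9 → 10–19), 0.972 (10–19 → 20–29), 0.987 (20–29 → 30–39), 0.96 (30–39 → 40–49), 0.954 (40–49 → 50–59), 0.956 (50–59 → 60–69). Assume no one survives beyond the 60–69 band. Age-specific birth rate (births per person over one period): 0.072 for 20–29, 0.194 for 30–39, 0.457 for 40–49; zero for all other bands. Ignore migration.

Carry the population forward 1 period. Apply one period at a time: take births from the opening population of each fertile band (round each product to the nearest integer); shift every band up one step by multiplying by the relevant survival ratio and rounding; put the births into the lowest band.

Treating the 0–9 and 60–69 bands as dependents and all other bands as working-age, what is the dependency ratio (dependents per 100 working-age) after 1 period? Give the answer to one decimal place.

Period 1.
Births: 1240 × 0.072 = 89  |  1650 × 0.194 = 320  |  1490 × 0.457 = 681 → total 1090
10–19: 990 × 0.98 = 970
20–29: 1130 × 0.972 = 1098
30–39: 1240 × 0.987 = 1224
40–49: 1650 × 0.96 = 1584
50–59: 1490 × 0.954 = 1421
60–69: 730 × 0.956 = 698
Population now: 0–9=1090, 10–19=970, 20–29=1098, 30–39=1224, 40–49=1584, 50–59=1421, 60–69=698
Dependents (band 0–9 + band 60–69) = 1090 + 698 = 1788; working-age = 6297; ratio = 1788/6297 × 100 = 28.4

28.4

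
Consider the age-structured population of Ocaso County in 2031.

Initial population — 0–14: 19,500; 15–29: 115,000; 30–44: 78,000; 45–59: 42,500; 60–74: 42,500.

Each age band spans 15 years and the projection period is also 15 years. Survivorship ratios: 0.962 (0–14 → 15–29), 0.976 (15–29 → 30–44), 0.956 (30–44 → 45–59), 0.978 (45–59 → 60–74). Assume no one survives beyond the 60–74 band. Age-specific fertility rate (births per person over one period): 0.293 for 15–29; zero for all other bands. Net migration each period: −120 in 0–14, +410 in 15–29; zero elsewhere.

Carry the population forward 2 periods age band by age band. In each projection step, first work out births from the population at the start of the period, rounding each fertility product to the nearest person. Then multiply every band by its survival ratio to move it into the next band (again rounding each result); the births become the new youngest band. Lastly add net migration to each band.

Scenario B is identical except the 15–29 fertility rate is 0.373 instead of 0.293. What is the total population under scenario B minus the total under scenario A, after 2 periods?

10384

Let group 1 be 0–14 through group 5 = 60–74.
Period 1:
Births: 115000 × 0.293 = 33695
Group 2: 19500 × 0.962 = 18759
Group 3: 115000 × 0.976 = 112240
Group 4: 78000 × 0.956 = 74568
Group 5: 42500 × 0.978 = 41565
Net migration: Group 1 − 120 → 33575; Group 2 + 410 → 19169
Population now: 0–14=33575, 15–29=19169, 30–44=112240, 45–59=74568, 60–74=41565
Period 2:
Births: 19169 × 0.293 = 5617
Group 2: 33575 × 0.962 = 32299
Group 3: 19169 × 0.976 = 18709
Group 4: 112240 × 0.956 = 107301
Group 5: 74568 × 0.978 = 72928
Net migration: Group 1 − 120 → 5497; Group 2 + 410 → 32709
Population now: 0–14=5497, 15–29=32709, 30–44=18709, 45–59=107301, 60–74=72928
Scenario A total after 2 periods: 237144
Scenario B projection —
Period 1:
Births: 115000 × 0.373 = 42895
Group 2: 19500 × 0.962 = 18759
Group 3: 115000 × 0.976 = 112240
Group 4: 78000 × 0.956 = 74568
Group 5: 42500 × 0.978 = 41565
Net migration: Group 1 − 120 → 42775; Group 2 + 410 → 19169
Population now: 0–14=42775, 15–29=19169, 30–44=112240, 45–59=74568, 60–74=41565
Period 2:
Births: 19169 × 0.373 = 7150
Group 2: 42775 × 0.962 = 41150
Group 3: 19169 × 0.976 = 18709
Group 4: 112240 × 0.956 = 107301
Group 5: 74568 × 0.978 = 72928
Net migration: Group 1 − 120 → 7030; Group 2 + 410 → 41560
Population now: 0–14=7030, 15–29=41560, 30–44=18709, 45–59=107301, 60–74=72928
Scenario B total after 2 periods: 247528
Difference B − A = 247528 − 237144 = 10384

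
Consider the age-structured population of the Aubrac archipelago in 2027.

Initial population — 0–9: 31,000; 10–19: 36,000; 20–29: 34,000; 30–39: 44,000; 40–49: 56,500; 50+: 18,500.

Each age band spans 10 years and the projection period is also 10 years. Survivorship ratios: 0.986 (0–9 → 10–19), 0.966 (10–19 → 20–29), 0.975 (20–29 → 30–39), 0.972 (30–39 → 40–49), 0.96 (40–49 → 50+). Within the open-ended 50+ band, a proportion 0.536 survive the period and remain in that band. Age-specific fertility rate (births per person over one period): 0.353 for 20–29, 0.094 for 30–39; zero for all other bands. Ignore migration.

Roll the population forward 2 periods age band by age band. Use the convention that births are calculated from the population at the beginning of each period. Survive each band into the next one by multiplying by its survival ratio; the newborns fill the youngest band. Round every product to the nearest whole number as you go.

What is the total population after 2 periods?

202405

Let group 1 be 0–9 through group 6 = 50+.
— Period 1 —
Births: 34000 * 0.353 = 12002 ; 44000 * 0.094 = 4136 → total 16138
Group 2: 31000 * 0.986 = 30566
Group 3: 36000 * 0.966 = 34776
Group 4: 34000 * 0.975 = 33150
Group 5: 44000 * 0.972 = 42768
Group 6: 56500 * 0.96 + 18500 * 0.536 = 54240 + 9916 = 64156
Giving 16138 / 30566 / 34776 / 33150 / 42768 / 64156.
— Period 2 —
Births: 34776 * 0.353 = 12276 ; 33150 * 0.094 = 3116 → total 15392
Group 2: 16138 * 0.986 = 15912
Group 3: 30566 * 0.966 = 29527
Group 4: 34776 * 0.975 = 33907
Group 5: 33150 * 0.972 = 32222
Group 6: 42768 * 0.96 + 64156 * 0.536 = 41057 + 34388 = 75445
Giving 15392 / 15912 / 29527 / 33907 / 32222 / 75445.
Total after period 2: 15392 + 15912 + 29527 + 33907 + 32222 + 75445 = 202405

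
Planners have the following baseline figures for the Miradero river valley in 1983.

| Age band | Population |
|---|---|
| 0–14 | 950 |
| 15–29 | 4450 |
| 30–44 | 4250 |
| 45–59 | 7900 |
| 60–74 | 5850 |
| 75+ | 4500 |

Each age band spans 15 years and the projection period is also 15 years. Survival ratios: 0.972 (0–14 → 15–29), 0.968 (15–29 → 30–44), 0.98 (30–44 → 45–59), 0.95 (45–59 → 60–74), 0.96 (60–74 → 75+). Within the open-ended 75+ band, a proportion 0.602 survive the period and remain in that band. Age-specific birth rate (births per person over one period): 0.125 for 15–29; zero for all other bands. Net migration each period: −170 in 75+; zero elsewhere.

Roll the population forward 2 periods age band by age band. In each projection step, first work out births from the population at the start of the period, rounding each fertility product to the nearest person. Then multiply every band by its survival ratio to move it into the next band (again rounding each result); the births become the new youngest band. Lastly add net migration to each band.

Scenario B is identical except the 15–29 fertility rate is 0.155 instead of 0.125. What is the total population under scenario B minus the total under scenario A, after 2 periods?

159

Period 1.
Births: 4450 × 0.125 = 556
15–29: 950 × 0.972 = 923
30–44: 4450 × 0.968 = 4308
45–59: 4250 × 0.98 = 4165
60–74: 7900 × 0.95 = 7505
75+: 5850 × 0.96 + 4500 × 0.602 = 5616 + 2709 = 8325
Net migration: 75+ − 170 → 8155
Giving 556 / 923 / 4308 / 4165 / 7505 / 8155.
Period 2.
Births: 923 × 0.125 = 115
15–29: 556 × 0.972 = 540
30–44: 923 × 0.968 = 893
45–59: 4308 × 0.98 = 4222
60–74: 4165 × 0.95 = 3957
75+: 7505 × 0.96 + 8155 × 0.602 = 7205 + 4909 = 12114
Net migration: 75+ − 170 → 11944
Giving 115 / 540 / 893 / 4222 / 3957 / 11944.
Scenario A total after 2 periods: 21671
Scenario B projection —
Period 1.
Births: 4450 × 0.155 = 690
15–29: 950 × 0.972 = 923
30–44: 4450 × 0.968 = 4308
45–59: 4250 × 0.98 = 4165
60–74: 7900 × 0.95 = 7505
75+: 5850 × 0.96 + 4500 × 0.602 = 5616 + 2709 = 8325
Net migration: 75+ − 170 → 8155
Giving 690 / 923 / 4308 / 4165 / 7505 / 8155.
Period 2.
Births: 923 × 0.155 = 143
15–29: 690 × 0.972 = 671
30–44: 923 × 0.968 = 893
45–59: 4308 × 0.98 = 4222
60–74: 4165 × 0.95 = 3957
75+: 7505 × 0.96 + 8155 × 0.602 = 7205 + 4909 = 12114
Net migration: 75+ − 170 → 11944
Giving 143 / 671 / 893 / 4222 / 3957 / 11944.
Scenario B total after 2 periods: 21830
Difference B − A = 21830 − 21671 = 159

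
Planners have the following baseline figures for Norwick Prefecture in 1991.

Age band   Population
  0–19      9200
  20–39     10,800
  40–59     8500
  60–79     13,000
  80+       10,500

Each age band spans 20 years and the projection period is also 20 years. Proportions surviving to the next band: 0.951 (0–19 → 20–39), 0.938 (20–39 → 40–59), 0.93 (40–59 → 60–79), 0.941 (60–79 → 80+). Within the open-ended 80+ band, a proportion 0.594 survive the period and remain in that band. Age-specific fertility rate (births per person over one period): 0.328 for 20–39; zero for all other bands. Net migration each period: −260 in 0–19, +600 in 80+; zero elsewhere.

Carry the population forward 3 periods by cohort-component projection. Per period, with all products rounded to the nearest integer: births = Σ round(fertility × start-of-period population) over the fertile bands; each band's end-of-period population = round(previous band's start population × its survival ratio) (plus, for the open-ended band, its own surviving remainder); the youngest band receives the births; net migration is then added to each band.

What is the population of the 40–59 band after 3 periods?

2927

[period 1]
Births: 10800 × 0.328 = 3542
20–39: 9200 × 0.951 = 8749
40–59: 10800 × 0.938 = 10130
60–79: 8500 × 0.93 = 7905
80+: 13000 × 0.941 + 10500 × 0.594 = 12233 + 6237 = 18470
Net migration: 0–19 − 260 → 3282; 80+ + 600 → 19070
Giving 3282 / 8749 / 10130 / 7905 / 19070.
[period 2]
Births: 8749 × 0.328 = 2870
20–39: 3282 × 0.951 = 3121
40–59: 8749 × 0.938 = 8207
60–79: 10130 × 0.93 = 9421
80+: 7905 × 0.941 + 19070 × 0.594 = 7439 + 11328 = 18767
Net migration: 0–19 − 260 → 2610; 80+ + 600 → 19367
Giving 2610 / 3121 / 8207 / 9421 / 19367.
[period 3]
Births: 3121 × 0.328 = 1024
20–39: 2610 × 0.951 = 2482
40–59: 3121 × 0.938 = 2927
60–79: 8207 × 0.93 = 7633
80+: 9421 × 0.941 + 19367 × 0.594 = 8865 + 11504 = 20369
Net migration: 0–19 − 260 → 764; 80+ + 600 → 20969
Giving 764 / 2482 / 2927 / 7633 / 20969.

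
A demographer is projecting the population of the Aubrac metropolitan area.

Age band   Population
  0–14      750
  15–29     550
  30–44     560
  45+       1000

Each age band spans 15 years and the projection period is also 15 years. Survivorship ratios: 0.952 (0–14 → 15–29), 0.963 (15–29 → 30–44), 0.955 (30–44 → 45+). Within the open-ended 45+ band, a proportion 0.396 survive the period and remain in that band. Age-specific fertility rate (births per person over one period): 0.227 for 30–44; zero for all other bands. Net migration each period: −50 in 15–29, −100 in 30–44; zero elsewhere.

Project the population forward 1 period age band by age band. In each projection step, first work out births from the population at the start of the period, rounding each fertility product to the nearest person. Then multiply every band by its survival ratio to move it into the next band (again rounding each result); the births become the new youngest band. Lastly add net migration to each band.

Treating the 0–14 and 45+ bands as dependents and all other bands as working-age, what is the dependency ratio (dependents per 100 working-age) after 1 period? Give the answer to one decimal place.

96.7

Let group 1 be 0–14 through group 4 = 45+.
[period 1]
Births: 560 * 0.227 = 127
Group 2: 750 * 0.952 = 714
Group 3: 550 * 0.963 = 530
Group 4: 560 * 0.955 + 1000 * 0.396 = 535 + 396 = 931
Net migration: Group 2 − 50 → 664; Group 3 − 100 → 430
→ [127, 664, 430, 931]
Dependents (band 0–14 + band 45+) = 127 + 931 = 1058; working-age = 1094; ratio = 1058/1094 × 100 = 96.7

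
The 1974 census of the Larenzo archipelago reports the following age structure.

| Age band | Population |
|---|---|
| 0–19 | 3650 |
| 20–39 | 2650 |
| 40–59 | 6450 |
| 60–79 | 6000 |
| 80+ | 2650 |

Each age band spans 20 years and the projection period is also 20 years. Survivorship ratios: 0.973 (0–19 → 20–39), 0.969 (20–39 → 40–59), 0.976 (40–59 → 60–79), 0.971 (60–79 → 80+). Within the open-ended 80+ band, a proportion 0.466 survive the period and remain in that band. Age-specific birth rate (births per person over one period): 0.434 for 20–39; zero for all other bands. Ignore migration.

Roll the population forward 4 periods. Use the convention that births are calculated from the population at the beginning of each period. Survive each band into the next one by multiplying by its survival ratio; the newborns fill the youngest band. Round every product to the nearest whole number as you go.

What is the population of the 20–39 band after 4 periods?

473

Call the bands 1 to 5, youngest first.
After projecting period 1:
Births: 2650 × 0.434 = 1150
Band 2: 3650 × 0.973 = 3551
Band 3: 2650 × 0.969 = 2568
Band 4: 6450 × 0.976 = 6295
Band 5: 6000 × 0.971 + 2650 × 0.466 = 5826 + 1235 = 7061
→ [1150, 3551, 2568, 6295, 7061]
After projecting period 2:
Births: 3551 × 0.434 = 1541
Band 2: 1150 × 0.973 = 1119
Band 3: 3551 × 0.969 = 3441
Band 4: 2568 × 0.976 = 2506
Band 5: 6295 × 0.971 + 7061 × 0.466 = 6112 + 3290 = 9402
→ [1541, 1119, 3441, 2506, 9402]
After projecting period 3:
Births: 1119 × 0.434 = 486
Band 2: 1541 × 0.973 = 1499
Band 3: 1119 × 0.969 = 1084
Band 4: 3441 × 0.976 = 3358
Band 5: 2506 × 0.971 + 9402 × 0.466 = 2433 + 4381 = 6814
→ [486, 1499, 1084, 3358, 6814]
After projecting period 4:
Births: 1499 × 0.434 = 651
Band 2: 486 × 0.973 = 473
Band 3: 1499 × 0.969 = 1453
Band 4: 1084 × 0.976 = 1058
Band 5: 3358 × 0.971 + 6814 × 0.466 = 3261 + 3175 = 6436
→ [651, 473, 1453, 1058, 6436]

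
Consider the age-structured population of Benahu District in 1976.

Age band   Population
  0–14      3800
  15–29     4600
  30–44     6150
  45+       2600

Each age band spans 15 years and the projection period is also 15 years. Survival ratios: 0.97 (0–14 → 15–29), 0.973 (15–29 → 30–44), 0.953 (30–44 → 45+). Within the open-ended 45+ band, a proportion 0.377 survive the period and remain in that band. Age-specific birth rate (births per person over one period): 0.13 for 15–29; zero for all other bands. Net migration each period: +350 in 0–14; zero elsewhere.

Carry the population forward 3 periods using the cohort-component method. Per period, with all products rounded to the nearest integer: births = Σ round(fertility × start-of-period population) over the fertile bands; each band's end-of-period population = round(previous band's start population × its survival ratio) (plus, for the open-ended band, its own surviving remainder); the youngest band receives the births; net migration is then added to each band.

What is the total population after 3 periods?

8167

Period 1:
Births: 4600 × 0.13 = 598
15–29: 3800 × 0.97 = 3686
30–44: 4600 × 0.973 = 4476
45+: 6150 × 0.953 + 2600 × 0.377 = 5861 + 980 = 6841
Net migration: 0–14 + 350 → 948
Population now: 0–14=948, 15–29=3686, 30–44=4476, 45+=6841
Period 2:
Births: 3686 × 0.13 = 479
15–29: 948 × 0.97 = 920
30–44: 3686 × 0.973 = 3586
45+: 4476 × 0.953 + 6841 × 0.377 = 4266 + 2579 = 6845
Net migration: 0–14 + 350 → 829
Population now: 0–14=829, 15–29=920, 30–44=3586, 45+=6845
Period 3:
Births: 920 × 0.13 = 120
15–29: 829 × 0.97 = 804
30–44: 920 × 0.973 = 895
45+: 3586 × 0.953 + 6845 × 0.377 = 3417 + 2581 = 5998
Net migration: 0–14 + 350 → 470
Population now: 0–14=470, 15–29=804, 30–44=895, 45+=5998
Total after period 3: 470 + 804 + 895 + 5998 = 8167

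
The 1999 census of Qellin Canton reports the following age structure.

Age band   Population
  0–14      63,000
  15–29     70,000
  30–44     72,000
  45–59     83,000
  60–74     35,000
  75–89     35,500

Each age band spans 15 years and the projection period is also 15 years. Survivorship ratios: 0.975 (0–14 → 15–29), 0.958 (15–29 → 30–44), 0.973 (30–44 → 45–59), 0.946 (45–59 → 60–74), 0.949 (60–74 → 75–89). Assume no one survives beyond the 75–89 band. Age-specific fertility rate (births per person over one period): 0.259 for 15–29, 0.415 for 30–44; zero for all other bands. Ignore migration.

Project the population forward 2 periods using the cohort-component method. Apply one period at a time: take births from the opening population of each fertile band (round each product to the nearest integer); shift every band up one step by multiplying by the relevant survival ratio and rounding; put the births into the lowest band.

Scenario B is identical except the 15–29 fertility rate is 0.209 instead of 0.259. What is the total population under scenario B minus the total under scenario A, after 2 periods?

-6484

Period 1.
Births: 70000 × 0.259 = 18130  |  72000 × 0.415 = 29880 — total 48010
15–29: 63000 × 0.975 = 61425
30–44: 70000 × 0.958 = 67060
45–59: 72000 × 0.973 = 70056
60–74: 83000 × 0.946 = 78518
75–89: 35000 × 0.949 = 33215
Giving 48010 / 61425 / 67060 / 70056 / 78518 / 33215.
Period 2.
Births: 61425 × 0.259 = 15909  |  67060 × 0.415 = 27830 — total 43739
15–29: 48010 × 0.975 = 46810
30–44: 61425 × 0.958 = 58845
45–59: 67060 × 0.973 = 65249
60–74: 70056 × 0.946 = 66273
75–89: 78518 × 0.949 = 74514
Giving 43739 / 46810 / 58845 / 65249 / 66273 / 74514.
Scenario A total after 2 periods: 355430
Scenario B projection —
Period 1.
Births: 70000 × 0.209 = 14630  |  72000 × 0.415 = 29880 — total 44510
15–29: 63000 × 0.975 = 61425
30–44: 70000 × 0.958 = 67060
45–59: 72000 × 0.973 = 70056
60–74: 83000 × 0.946 = 78518
75–89: 35000 × 0.949 = 33215
Giving 44510 / 61425 / 67060 / 70056 / 78518 / 33215.
Period 2.
Births: 61425 × 0.209 = 12838  |  67060 × 0.415 = 27830 — total 40668
15–29: 44510 × 0.975 = 43397
30–44: 61425 × 0.958 = 58845
45–59: 67060 × 0.973 = 65249
60–74: 70056 × 0.946 = 66273
75–89: 78518 × 0.949 = 74514
Giving 40668 / 43397 / 58845 / 65249 / 66273 / 74514.
Scenario B total after 2 periods: 348946
Difference B − A = 348946 − 355430 = -6484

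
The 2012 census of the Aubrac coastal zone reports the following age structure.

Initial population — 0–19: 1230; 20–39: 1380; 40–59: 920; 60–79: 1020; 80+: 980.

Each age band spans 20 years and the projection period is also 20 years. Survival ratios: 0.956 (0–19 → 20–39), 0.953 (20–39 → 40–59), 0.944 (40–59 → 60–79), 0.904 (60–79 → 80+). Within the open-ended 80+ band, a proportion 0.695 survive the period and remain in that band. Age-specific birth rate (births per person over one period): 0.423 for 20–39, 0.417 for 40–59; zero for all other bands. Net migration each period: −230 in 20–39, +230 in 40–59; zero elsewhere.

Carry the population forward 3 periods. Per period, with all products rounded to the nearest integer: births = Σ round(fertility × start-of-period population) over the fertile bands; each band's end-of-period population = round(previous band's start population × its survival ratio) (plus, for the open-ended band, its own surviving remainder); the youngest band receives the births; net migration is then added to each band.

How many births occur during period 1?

968

(Groups numbered youngest = 1 to oldest = 5.)
Period 1.
Births: 1380 × 0.423 = 584 ; 920 × 0.417 = 384 ⇒ total 968
Group 2: 1230 × 0.956 = 1176
Group 3: 1380 × 0.953 = 1315
Group 4: 920 × 0.944 = 868
Group 5: 1020 × 0.904 + 980 × 0.695 = 922 + 681 = 1603
Net migration: Group 2 − 230 → 946; Group 3 + 230 → 1545
Population now: 0–19=968, 20–39=946, 40–59=1545, 60–79=868, 80+=1603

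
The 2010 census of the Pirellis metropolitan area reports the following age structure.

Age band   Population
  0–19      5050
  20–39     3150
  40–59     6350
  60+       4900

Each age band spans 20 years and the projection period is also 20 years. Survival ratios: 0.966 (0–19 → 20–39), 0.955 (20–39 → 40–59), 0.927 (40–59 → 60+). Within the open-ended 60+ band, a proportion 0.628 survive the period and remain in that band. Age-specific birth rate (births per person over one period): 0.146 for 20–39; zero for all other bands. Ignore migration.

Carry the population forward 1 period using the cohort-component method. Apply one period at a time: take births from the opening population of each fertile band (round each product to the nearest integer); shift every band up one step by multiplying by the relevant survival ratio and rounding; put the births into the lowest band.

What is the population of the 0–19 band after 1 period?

Let group 1 be 0–19 through group 4 = 60+.
— Period 1 —
Births: 3150 * 0.146 = 460
Group 2: 5050 * 0.966 = 4878
Group 3: 3150 * 0.955 = 3008
Group 4: 6350 * 0.927 + 4900 * 0.628 = 5886 + 3077 = 8963
Giving 460 / 4878 / 3008 / 8963.

460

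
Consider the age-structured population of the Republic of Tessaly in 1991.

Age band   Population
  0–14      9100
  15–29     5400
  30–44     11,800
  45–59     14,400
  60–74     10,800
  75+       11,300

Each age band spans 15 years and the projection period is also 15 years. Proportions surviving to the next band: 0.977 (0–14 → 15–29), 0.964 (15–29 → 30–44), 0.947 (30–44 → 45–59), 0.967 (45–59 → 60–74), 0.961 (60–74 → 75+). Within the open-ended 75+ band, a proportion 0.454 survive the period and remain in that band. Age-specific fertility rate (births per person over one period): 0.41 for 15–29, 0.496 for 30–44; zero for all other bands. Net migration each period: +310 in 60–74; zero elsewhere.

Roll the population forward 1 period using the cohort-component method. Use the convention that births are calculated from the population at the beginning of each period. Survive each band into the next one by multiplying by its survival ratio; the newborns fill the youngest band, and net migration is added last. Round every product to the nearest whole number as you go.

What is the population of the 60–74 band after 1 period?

14235

Period 1:
Births: 5400 × 0.41 = 2214, 11800 × 0.496 = 5853 → 8067
15–29: 9100 × 0.977 = 8891
30–44: 5400 × 0.964 = 5206
45–59: 11800 × 0.947 = 11175
60–74: 14400 × 0.967 = 13925
75+: 10800 × 0.961 + 11300 × 0.454 = 10379 + 5130 = 15509
Net migration: 60–74 + 310 → 14235
End of period: [8067, 8891, 5206, 11175, 14235, 15509]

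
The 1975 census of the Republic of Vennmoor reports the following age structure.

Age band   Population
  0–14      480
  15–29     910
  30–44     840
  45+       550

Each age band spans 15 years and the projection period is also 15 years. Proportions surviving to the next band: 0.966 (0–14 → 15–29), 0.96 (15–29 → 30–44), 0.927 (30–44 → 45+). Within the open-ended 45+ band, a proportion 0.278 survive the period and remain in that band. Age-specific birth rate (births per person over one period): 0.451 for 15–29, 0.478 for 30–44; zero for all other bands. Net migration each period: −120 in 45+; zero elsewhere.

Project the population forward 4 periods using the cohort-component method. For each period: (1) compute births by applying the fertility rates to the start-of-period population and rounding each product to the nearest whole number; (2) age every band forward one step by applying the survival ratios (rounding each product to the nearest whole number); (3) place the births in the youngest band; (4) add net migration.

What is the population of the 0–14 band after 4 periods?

After projecting period 1:
Births: 910 × 0.451 = 410  |  840 × 0.478 = 402 ⇒ total 812
15–29: 480 × 0.966 = 464
30–44: 910 × 0.96 = 874
45+: 840 × 0.927 + 550 × 0.278 = 779 + 153 = 932
Net migration: 45+ − 120 → 812
Population now: 0–14=812, 15–29=464, 30–44=874, 45+=812
After projecting period 2:
Births: 464 × 0.451 = 209  |  874 × 0.478 = 418 ⇒ total 627
15–29: 812 × 0.966 = 784
30–44: 464 × 0.96 = 445
45+: 874 × 0.927 + 812 × 0.278 = 810 + 226 = 1036
Net migration: 45+ − 120 → 916
Population now: 0–14=627, 15–29=784, 30–44=445, 45+=916
After projecting period 3:
Births: 784 × 0.451 = 354  |  445 × 0.478 = 213 ⇒ total 567
15–29: 627 × 0.966 = 606
30–44: 784 × 0.96 = 753
45+: 445 × 0.927 + 916 × 0.278 = 413 + 255 = 668
Net migration: 45+ − 120 → 548
Population now: 0–14=567, 15–29=606, 30–44=753, 45+=548
After projecting period 4:
Births: 606 × 0.451 = 273  |  753 × 0.478 = 360 ⇒ total 633
15–29: 567 × 0.966 = 548
30–44: 606 × 0.96 = 582
45+: 753 × 0.927 + 548 × 0.278 = 698 + 152 = 850
Net migration: 45+ − 120 → 730
Population now: 0–14=633, 15–29=548, 30–44=582, 45+=730

633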